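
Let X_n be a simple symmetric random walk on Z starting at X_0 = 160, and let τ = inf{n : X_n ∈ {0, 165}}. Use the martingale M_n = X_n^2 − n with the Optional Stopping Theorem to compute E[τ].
E[τ] = 800

M_n = X_n^2 − n is a martingale (since E[X_{n+1}^2 | F_n] = X_n^2 + 1). By OST (τ has finite mean in a bounded region), E[M_τ] = E[M_0] = X_0^2 − 0 = 160^2 = 25600. Also E[M_τ] = E[X_τ^2] − E[τ]. The walk exits at 0 or 165, with P(hit 165 first) = 160/165, so E[X_τ^2] = 165^2 · 160/165 + 0 = 26400. Thus E[τ] = E[X_τ^2] − E[M_τ] = 26400 − 25600 = 800 = 160(165 − 160) = 800.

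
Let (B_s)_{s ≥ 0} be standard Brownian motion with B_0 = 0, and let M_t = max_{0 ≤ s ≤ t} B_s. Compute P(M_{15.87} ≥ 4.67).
P(M_{15.87} ≥ 4.67) = 2·P(B_{15.87} ≥ 4.67) = 2(1 − Φ(4.67/√15.87)) ≈ 0.2411

By the reflection principle for Brownian motion, P(M_t ≥ a) = 2 · P(B_t ≥ a) for a ≥ 0. Since B_t ~ N(0, t), P(B_t ≥ 4.67) = 1 − Φ(4.67/√t) = 1 − Φ(4.67/√15.87) = 1 − Φ(1.1723). So
  P(M_{15.87} ≥ 4.67) = 2(1 − Φ(1.1723)) ≈ 0.2411.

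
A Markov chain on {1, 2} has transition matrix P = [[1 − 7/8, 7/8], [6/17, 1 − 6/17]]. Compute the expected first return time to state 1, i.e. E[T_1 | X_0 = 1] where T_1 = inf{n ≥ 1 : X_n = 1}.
E[T_1 | X_0 = 1] = 1/π_1 = 167/48

For an irreducible recurrent Markov chain with stationary distribution π, E[T_i | X_0 = i] = 1/π_i (Kac's formula). Here π_1 = (6/17)/(7/8 + 6/17) = (6/17)/(167/136) = 48/167, so E[T_1 | X_0 = 1] = 1/π_1 = (7/8 + 6/17)/(6/17) = (167/136)/(6/17) = 167/48.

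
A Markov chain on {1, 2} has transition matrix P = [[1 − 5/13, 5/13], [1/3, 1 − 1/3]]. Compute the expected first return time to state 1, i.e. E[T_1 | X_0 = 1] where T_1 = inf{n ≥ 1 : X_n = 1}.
E[T_1 | X_0 = 1] = 1/π_1 = 28/13

For an irreducible recurrent Markov chain with stationary distribution π, E[T_i | X_0 = i] = 1/π_i (Kac's formula). Here π_1 = (1/3)/(5/13 + 1/3) = (1/3)/(28/39) = 13/28, so E[T_1 | X_0 = 1] = 1/π_1 = (5/13 + 1/3)/(1/3) = (28/39)/(1/3) = 28/13.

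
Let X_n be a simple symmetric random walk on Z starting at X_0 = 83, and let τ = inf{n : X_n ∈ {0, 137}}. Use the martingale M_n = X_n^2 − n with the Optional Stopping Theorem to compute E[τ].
E[τ] = 4482

M_n = X_n^2 − n is a martingale (since E[X_{n+1}^2 | F_n] = X_n^2 + 1). By OST (τ has finite mean in a bounded region), E[M_τ] = E[M_0] = X_0^2 − 0 = 83^2 = 6889. Also E[M_τ] = E[X_τ^2] − E[τ]. The walk exits at 0 or 137, with P(hit 137 first) = 83/137, so E[X_τ^2] = 137^2 · 83/137 + 0 = 11371. Thus E[τ] = E[X_τ^2] − E[M_τ] = 11371 − 6889 = 4482 = 83(137 − 83) = 4482.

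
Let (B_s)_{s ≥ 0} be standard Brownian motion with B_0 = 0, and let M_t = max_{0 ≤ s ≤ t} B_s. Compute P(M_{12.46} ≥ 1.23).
P(M_{12.46} ≥ 1.23) = 2·P(B_{12.46} ≥ 1.23) = 2(1 − Φ(1.23/√12.46)) ≈ 0.7275

By the reflection principle for Brownian motion, P(M_t ≥ a) = 2 · P(B_t ≥ a) for a ≥ 0. Since B_t ~ N(0, t), P(B_t ≥ 1.23) = 1 − Φ(1.23/√t) = 1 − Φ(1.23/√12.46) = 1 − Φ(0.3485). So
  P(M_{12.46} ≥ 1.23) = 2(1 − Φ(0.3485)) ≈ 0.7275.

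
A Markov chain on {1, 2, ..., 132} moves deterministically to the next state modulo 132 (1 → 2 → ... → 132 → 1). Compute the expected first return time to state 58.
E[T_58 | X_0 = 58] = 132

The chain cycles deterministically, so starting at state 58 it returns in exactly 132 steps. Equivalently, the stationary distribution is uniform π_j = 1/132 for every state j, so by Kac's formula E[T_58] = 1/π_58 = 132.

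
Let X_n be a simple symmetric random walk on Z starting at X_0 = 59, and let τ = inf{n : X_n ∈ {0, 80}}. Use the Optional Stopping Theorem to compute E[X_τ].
E[X_τ] = 59

X_n is a martingale and τ is a bounded-mean stopping time (indeed τ is finite a.s. with bounded expectation since the walk is in a bounded region). By the OST, E[X_τ] = E[X_0] = 59. Equivalently: E[X_τ] = 80 · P(hit 80 first) + 0 · P(hit 0 first) = 80 · (59/80) = 59.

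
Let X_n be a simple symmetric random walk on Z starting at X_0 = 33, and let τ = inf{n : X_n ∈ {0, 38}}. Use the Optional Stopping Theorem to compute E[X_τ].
E[X_τ] = 33

X_n is a martingale and τ is a bounded-mean stopping time (indeed τ is finite a.s. with bounded expectation since the walk is in a bounded region). By the OST, E[X_τ] = E[X_0] = 33. Equivalently: E[X_τ] = 38 · P(hit 38 first) + 0 · P(hit 0 first) = 38 · (33/38) = 33.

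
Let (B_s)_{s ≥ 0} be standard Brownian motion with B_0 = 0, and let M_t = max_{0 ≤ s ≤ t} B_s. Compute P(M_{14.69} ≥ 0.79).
P(M_{14.69} ≥ 0.79) = 2·P(B_{14.69} ≥ 0.79) = 2(1 − Φ(0.79/√14.69)) ≈ 0.8367

By the reflection principle for Brownian motion, P(M_t ≥ a) = 2 · P(B_t ≥ a) for a ≥ 0. Since B_t ~ N(0, t), P(B_t ≥ 0.79) = 1 − Φ(0.79/√t) = 1 − Φ(0.79/√14.69) = 1 − Φ(0.2061). So
  P(M_{14.69} ≥ 0.79) = 2(1 − Φ(0.2061)) ≈ 0.8367.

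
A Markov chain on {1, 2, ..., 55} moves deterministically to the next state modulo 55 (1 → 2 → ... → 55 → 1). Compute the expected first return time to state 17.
E[T_17 | X_0 = 17] = 55

The chain cycles deterministically, so starting at state 17 it returns in exactly 55 steps. Equivalently, the stationary distribution is uniform π_j = 1/55 for every state j, so by Kac's formula E[T_17] = 1/π_17 = 55.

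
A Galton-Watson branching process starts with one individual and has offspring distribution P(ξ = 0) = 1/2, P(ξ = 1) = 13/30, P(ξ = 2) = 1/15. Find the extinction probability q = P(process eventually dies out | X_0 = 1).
q = 1

Mean offspring μ = 0·1/2 + 1·13/30 + 2·1/15 = 17/30 ≤ 1. For μ ≤ 1 with offspring not concentrated at 1, the Galton-Watson process goes extinct almost surely, so q = 1.
(Algebraic check: The pgf is f(s) = 1/2 + 13/30·s + 1/15·s². The extinction probability q is the smallest fixed point of f in [0, 1]. Setting s = f(s):
  1/15·s² + (13/30 − 1)·s + 1/2 = 0
  1/15·s² − (1/2 + 1/15)·s + 1/2 = 0
which factors as (s − 1)·(1/15·s − 1/2) = 0, giving roots s = 1 and s = (1/2)/(1/15) = 15/2. Since 15/2 ≥ 1, the smallest root in [0, 1] is s = 1.)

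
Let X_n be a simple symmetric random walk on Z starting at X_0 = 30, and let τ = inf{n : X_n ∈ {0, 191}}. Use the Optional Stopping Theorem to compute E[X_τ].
E[X_τ] = 30

X_n is a martingale and τ is a bounded-mean stopping time (indeed τ is finite a.s. with bounded expectation since the walk is in a bounded region). By the OST, E[X_τ] = E[X_0] = 30. Equivalently: E[X_τ] = 191 · P(hit 191 first) + 0 · P(hit 0 first) = 191 · (30/191) = 30.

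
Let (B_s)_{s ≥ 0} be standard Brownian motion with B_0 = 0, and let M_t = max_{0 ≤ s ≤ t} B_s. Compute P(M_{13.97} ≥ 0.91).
P(M_{13.97} ≥ 0.91) = 2·P(B_{13.97} ≥ 0.91) = 2(1 − Φ(0.91/√13.97)) ≈ 0.8076

By the reflection principle for Brownian motion, P(M_t ≥ a) = 2 · P(B_t ≥ a) for a ≥ 0. Since B_t ~ N(0, t), P(B_t ≥ 0.91) = 1 − Φ(0.91/√t) = 1 − Φ(0.91/√13.97) = 1 − Φ(0.2435). So
  P(M_{13.97} ≥ 0.91) = 2(1 − Φ(0.2435)) ≈ 0.8076.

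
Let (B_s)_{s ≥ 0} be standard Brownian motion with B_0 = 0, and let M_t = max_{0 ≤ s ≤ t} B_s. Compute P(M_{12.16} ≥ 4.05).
P(M_{12.16} ≥ 4.05) = 2·P(B_{12.16} ≥ 4.05) = 2(1 − Φ(4.05/√12.16)) ≈ 0.2455

By the reflection principle for Brownian motion, P(M_t ≥ a) = 2 · P(B_t ≥ a) for a ≥ 0. Since B_t ~ N(0, t), P(B_t ≥ 4.05) = 1 − Φ(4.05/√t) = 1 − Φ(4.05/√12.16) = 1 − Φ(1.1614). So
  P(M_{12.16} ≥ 4.05) = 2(1 − Φ(1.1614)) ≈ 0.2455.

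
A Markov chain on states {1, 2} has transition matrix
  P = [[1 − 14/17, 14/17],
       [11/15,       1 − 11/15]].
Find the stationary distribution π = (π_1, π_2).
π_1 = 187/397, π_2 = 210/397

Solve πP = π with π_1 + π_2 = 1. From πP = π: π_1 · (1 − 14/17) + π_2 · 11/15 = π_1 ⇒ π_2 · 11/15 = π_1 · 14/17 ⇒ π_2/π_1 = (14/17)/(11/15) = 210/187. Together with π_1 + π_2 = 1:
  π_1 = (11/15)/(14/17 + 11/15) = (11/15)/(397/255) = 187/397,
  π_2 = (14/17)/(14/17 + 11/15) = (14/17)/(397/255) = 210/397.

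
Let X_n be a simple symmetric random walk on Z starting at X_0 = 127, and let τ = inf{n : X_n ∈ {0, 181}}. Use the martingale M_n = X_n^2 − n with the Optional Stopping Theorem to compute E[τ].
E[τ] = 6858

M_n = X_n^2 − n is a martingale (since E[X_{n+1}^2 | F_n] = X_n^2 + 1). By OST (τ has finite mean in a bounded region), E[M_τ] = E[M_0] = X_0^2 − 0 = 127^2 = 16129. Also E[M_τ] = E[X_τ^2] − E[τ]. The walk exits at 0 or 181, with P(hit 181 first) = 127/181, so E[X_τ^2] = 181^2 · 127/181 + 0 = 22987. Thus E[τ] = E[X_τ^2] − E[M_τ] = 22987 − 16129 = 6858 = 127(181 − 127) = 6858.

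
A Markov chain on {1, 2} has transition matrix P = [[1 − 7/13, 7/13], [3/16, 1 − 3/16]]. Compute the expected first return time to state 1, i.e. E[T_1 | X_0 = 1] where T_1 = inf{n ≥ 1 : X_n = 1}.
E[T_1 | X_0 = 1] = 1/π_1 = 151/39

For an irreducible recurrent Markov chain with stationary distribution π, E[T_i | X_0 = i] = 1/π_i (Kac's formula). Here π_1 = (3/16)/(7/13 + 3/16) = (3/16)/(151/208) = 39/151, so E[T_1 | X_0 = 1] = 1/π_1 = (7/13 + 3/16)/(3/16) = (151/208)/(3/16) = 151/39.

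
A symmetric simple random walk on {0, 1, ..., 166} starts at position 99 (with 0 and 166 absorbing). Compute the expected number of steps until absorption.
E[τ | X_0 = 99] = 6633

Let v_k = E[τ | X_0 = k]. Boundary: v_0 = v_166 = 0. Recurrence: v_k = 1 + (v_{k-1} + v_{k+1})/2 for 1 ≤ k ≤ 165. The particular solution to v_k − (v_{k-1} + v_{k+1})/2 = 1 is v_k = −k^2. Adding homogeneous solution A + B k and matching boundaries gives v_k = k (166 − k). Substituting k = 99: v_99 = 99 · 67 = 6633.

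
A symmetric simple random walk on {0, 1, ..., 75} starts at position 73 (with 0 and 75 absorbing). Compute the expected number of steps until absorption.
E[τ | X_0 = 73] = 146

Let v_k = E[τ | X_0 = k]. Boundary: v_0 = v_75 = 0. Recurrence: v_k = 1 + (v_{k-1} + v_{k+1})/2 for 1 ≤ k ≤ 74. The particular solution to v_k − (v_{k-1} + v_{k+1})/2 = 1 is v_k = −k^2. Adding homogeneous solution A + B k and matching boundaries gives v_k = k (75 − k). Substituting k = 73: v_73 = 73 · 2 = 146.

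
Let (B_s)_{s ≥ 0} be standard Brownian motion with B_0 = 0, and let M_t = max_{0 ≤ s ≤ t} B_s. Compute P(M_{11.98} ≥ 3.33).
P(M_{11.98} ≥ 3.33) = 2·P(B_{11.98} ≥ 3.33) = 2(1 − Φ(3.33/√11.98)) ≈ 0.3360

By the reflection principle for Brownian motion, P(M_t ≥ a) = 2 · P(B_t ≥ a) for a ≥ 0. Since B_t ~ N(0, t), P(B_t ≥ 3.33) = 1 − Φ(3.33/√t) = 1 − Φ(3.33/√11.98) = 1 − Φ(0.9621). So
  P(M_{11.98} ≥ 3.33) = 2(1 − Φ(0.9621)) ≈ 0.3360.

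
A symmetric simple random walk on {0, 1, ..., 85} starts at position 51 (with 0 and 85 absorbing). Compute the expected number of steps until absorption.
E[τ | X_0 = 51] = 1734

Let v_k = E[τ | X_0 = k]. Boundary: v_0 = v_85 = 0. Recurrence: v_k = 1 + (v_{k-1} + v_{k+1})/2 for 1 ≤ k ≤ 84. The particular solution to v_k − (v_{k-1} + v_{k+1})/2 = 1 is v_k = −k^2. Adding homogeneous solution A + B k and matching boundaries gives v_k = k (85 − k). Substituting k = 51: v_51 = 51 · 34 = 1734.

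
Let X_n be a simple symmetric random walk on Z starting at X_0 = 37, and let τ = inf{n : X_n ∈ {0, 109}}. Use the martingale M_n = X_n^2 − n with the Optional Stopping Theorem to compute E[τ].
E[τ] = 2664

M_n = X_n^2 − n is a martingale (since E[X_{n+1}^2 | F_n] = X_n^2 + 1). By OST (τ has finite mean in a bounded region), E[M_τ] = E[M_0] = X_0^2 − 0 = 37^2 = 1369. Also E[M_τ] = E[X_τ^2] − E[τ]. The walk exits at 0 or 109, with P(hit 109 first) = 37/109, so E[X_τ^2] = 109^2 · 37/109 + 0 = 4033. Thus E[τ] = E[X_τ^2] − E[M_τ] = 4033 − 1369 = 2664 = 37(109 − 37) = 2664.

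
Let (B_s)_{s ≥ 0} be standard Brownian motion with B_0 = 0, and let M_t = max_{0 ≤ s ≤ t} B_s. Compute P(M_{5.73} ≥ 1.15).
P(M_{5.73} ≥ 1.15) = 2·P(B_{5.73} ≥ 1.15) = 2(1 − Φ(1.15/√5.73)) ≈ 0.6309

By the reflection principle for Brownian motion, P(M_t ≥ a) = 2 · P(B_t ≥ a) for a ≥ 0. Since B_t ~ N(0, t), P(B_t ≥ 1.15) = 1 − Φ(1.15/√t) = 1 − Φ(1.15/√5.73) = 1 − Φ(0.4804). So
  P(M_{5.73} ≥ 1.15) = 2(1 − Φ(0.4804)) ≈ 0.6309.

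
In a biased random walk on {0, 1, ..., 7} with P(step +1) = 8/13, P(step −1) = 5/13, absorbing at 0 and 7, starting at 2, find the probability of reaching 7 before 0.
P(hit 7 before 0) = (1 − (5/8)^2) / (1 − (5/8)^7) = 425984/673009

Let u_k denote P(reach 7 before 0 | start at k). Boundary: u_0 = 0, u_7 = 1. Recurrence: u_k = 8/13·u_{k+1} + 5/13·u_{k-1} for 1 ≤ k ≤ 6. Try u_k = A + B·r^k with r = q/p = (5/13)/(8/13) = 5/8. Substitution satisfies the recurrence; boundary conditions give:
  u_k = (1 − r^k) / (1 − r^N) = (1 − (5/8)^2) / (1 − (5/8)^7) = 425984/673009.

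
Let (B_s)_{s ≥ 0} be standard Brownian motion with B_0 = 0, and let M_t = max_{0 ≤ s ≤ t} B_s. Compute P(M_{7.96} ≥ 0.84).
P(M_{7.96} ≥ 0.84) = 2·P(B_{7.96} ≥ 0.84) = 2(1 − Φ(0.84/√7.96)) ≈ 0.7659

By the reflection principle for Brownian motion, P(M_t ≥ a) = 2 · P(B_t ≥ a) for a ≥ 0. Since B_t ~ N(0, t), P(B_t ≥ 0.84) = 1 − Φ(0.84/√t) = 1 − Φ(0.84/√7.96) = 1 − Φ(0.2977). So
  P(M_{7.96} ≥ 0.84) = 2(1 − Φ(0.2977)) ≈ 0.7659.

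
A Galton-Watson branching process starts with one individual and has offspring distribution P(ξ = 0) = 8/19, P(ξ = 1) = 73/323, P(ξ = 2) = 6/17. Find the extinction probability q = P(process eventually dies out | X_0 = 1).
q = 1

Mean offspring μ = 0·8/19 + 1·73/323 + 2·6/17 = 301/323 ≤ 1. For μ ≤ 1 with offspring not concentrated at 1, the Galton-Watson process goes extinct almost surely, so q = 1.
(Algebraic check: The pgf is f(s) = 8/19 + 73/323·s + 6/17·s². The extinction probability q is the smallest fixed point of f in [0, 1]. Setting s = f(s):
  6/17·s² + (73/323 − 1)·s + 8/19 = 0
  6/17·s² − (8/19 + 6/17)·s + 8/19 = 0
which factors as (s − 1)·(6/17·s − 8/19) = 0, giving roots s = 1 and s = (8/19)/(6/17) = 68/57. Since 68/57 ≥ 1, the smallest root in [0, 1] is s = 1.)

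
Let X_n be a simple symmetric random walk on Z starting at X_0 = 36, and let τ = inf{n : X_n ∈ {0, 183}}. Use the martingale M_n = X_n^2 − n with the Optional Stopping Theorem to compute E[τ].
E[τ] = 5292

M_n = X_n^2 − n is a martingale (since E[X_{n+1}^2 | F_n] = X_n^2 + 1). By OST (τ has finite mean in a bounded region), E[M_τ] = E[M_0] = X_0^2 − 0 = 36^2 = 1296. Also E[M_τ] = E[X_τ^2] − E[τ]. The walk exits at 0 or 183, with P(hit 183 first) = 36/183, so E[X_τ^2] = 183^2 · 36/183 + 0 = 6588. Thus E[τ] = E[X_τ^2] − E[M_τ] = 6588 − 1296 = 5292 = 36(183 − 36) = 5292.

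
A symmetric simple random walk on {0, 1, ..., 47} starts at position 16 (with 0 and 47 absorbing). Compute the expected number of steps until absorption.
E[τ | X_0 = 16] = 496

Let v_k = E[τ | X_0 = k]. Boundary: v_0 = v_47 = 0. Recurrence: v_k = 1 + (v_{k-1} + v_{k+1})/2 for 1 ≤ k ≤ 46. The particular solution to v_k − (v_{k-1} + v_{k+1})/2 = 1 is v_k = −k^2. Adding homogeneous solution A + B k and matching boundaries gives v_k = k (47 − k). Substituting k = 16: v_16 = 16 · 31 = 496.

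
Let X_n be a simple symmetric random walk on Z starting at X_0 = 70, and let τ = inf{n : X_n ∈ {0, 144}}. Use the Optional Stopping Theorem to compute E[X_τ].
E[X_τ] = 70

X_n is a martingale and τ is a bounded-mean stopping time (indeed τ is finite a.s. with bounded expectation since the walk is in a bounded region). By the OST, E[X_τ] = E[X_0] = 70. Equivalently: E[X_τ] = 144 · P(hit 144 first) + 0 · P(hit 0 first) = 144 · (70/144) = 70.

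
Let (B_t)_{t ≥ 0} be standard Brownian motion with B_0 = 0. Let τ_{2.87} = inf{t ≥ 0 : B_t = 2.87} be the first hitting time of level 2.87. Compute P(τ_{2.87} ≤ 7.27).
P(τ_{2.87} ≤ 7.27) = 2(1 − Φ(2.87/√7.27)) = 2(1 − Φ(1.0644)) ≈ 0.2871

By the reflection principle for standard BM, P(τ_b ≤ t) = 2 · P(B_t ≥ b). Since B_t ~ N(0, t), P(B_t ≥ 2.87) = 1 − Φ(2.87/√t) = 1 − Φ(2.87/√7.27) = 1 − Φ(1.0644) ≈ 0.14357. Doubling: P(τ_{2.87} ≤ 7.27) ≈ 2 · 0.14357 = 0.28714 ≈ 0.2871.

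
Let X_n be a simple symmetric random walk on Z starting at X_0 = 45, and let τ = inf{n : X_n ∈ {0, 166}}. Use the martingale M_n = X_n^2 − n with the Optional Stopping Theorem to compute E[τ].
E[τ] = 5445

M_n = X_n^2 − n is a martingale (since E[X_{n+1}^2 | F_n] = X_n^2 + 1). By OST (τ has finite mean in a bounded region), E[M_τ] = E[M_0] = X_0^2 − 0 = 45^2 = 2025. Also E[M_τ] = E[X_τ^2] − E[τ]. The walk exits at 0 or 166, with P(hit 166 first) = 45/166, so E[X_τ^2] = 166^2 · 45/166 + 0 = 7470. Thus E[τ] = E[X_τ^2] − E[M_τ] = 7470 − 2025 = 5445 = 45(166 − 45) = 5445.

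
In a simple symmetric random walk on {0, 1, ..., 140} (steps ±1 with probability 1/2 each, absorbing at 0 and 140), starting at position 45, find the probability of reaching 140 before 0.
P(hit 140 before 0) = 45/140 = 9/28

Let u_k = P(hit 140 before 0 | start at k). Then u_0 = 0, u_140 = 1, and u_k = u_{k-1}/2 + u_{k+1}/2 for 1 ≤ k ≤ 139. This harmonic recurrence is solved by u_k = k/140, giving u_45 = 45/140 = 9/28.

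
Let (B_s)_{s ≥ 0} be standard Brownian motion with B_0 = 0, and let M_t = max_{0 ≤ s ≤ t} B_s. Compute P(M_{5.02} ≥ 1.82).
P(M_{5.02} ≥ 1.82) = 2·P(B_{5.02} ≥ 1.82) = 2(1 − Φ(1.82/√5.02)) ≈ 0.4166

By the reflection principle for Brownian motion, P(M_t ≥ a) = 2 · P(B_t ≥ a) for a ≥ 0. Since B_t ~ N(0, t), P(B_t ≥ 1.82) = 1 − Φ(1.82/√t) = 1 − Φ(1.82/√5.02) = 1 − Φ(0.8123). So
  P(M_{5.02} ≥ 1.82) = 2(1 − Φ(0.8123)) ≈ 0.4166.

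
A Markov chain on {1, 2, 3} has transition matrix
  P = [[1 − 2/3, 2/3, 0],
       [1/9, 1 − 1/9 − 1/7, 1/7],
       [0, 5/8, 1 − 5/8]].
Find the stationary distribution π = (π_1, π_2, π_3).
π = (35/293, 210/293, 48/293)

This is a birth-death chain on three states, which satisfies detailed balance: π_1 · P_{12} = π_2 · P_{21} and π_2 · P_{23} = π_3 · P_{32}.
From π_1 · 2/3 = π_2 · 1/9: π_2/π_1 = (2/3)/(1/9) = 6.
From π_2 · 1/7 = π_3 · 5/8: π_3/π_2 = (1/7)/(5/8) = 8/35.
Take π_1 proportional to 1; then unnormalized π = (1, 6, 48/35). Normalize by dividing by the sum 293/35:
  π = (35/293, 210/293, 48/293).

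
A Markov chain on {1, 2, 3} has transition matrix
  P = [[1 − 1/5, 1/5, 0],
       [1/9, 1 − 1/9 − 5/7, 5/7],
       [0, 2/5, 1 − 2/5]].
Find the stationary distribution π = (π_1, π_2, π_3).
π = (70/421, 126/421, 225/421)

This is a birth-death chain on three states, which satisfies detailed balance: π_1 · P_{12} = π_2 · P_{21} and π_2 · P_{23} = π_3 · P_{32}.
From π_1 · 1/5 = π_2 · 1/9: π_2/π_1 = (1/5)/(1/9) = 9/5.
From π_2 · 5/7 = π_3 · 2/5: π_3/π_2 = (5/7)/(2/5) = 25/14.
Take π_1 proportional to 1; then unnormalized π = (1, 9/5, 45/14). Normalize by dividing by the sum 421/70:
  π = (70/421, 126/421, 225/421).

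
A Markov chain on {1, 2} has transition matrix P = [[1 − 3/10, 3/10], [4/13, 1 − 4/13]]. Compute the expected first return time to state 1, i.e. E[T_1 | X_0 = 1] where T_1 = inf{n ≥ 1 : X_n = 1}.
E[T_1 | X_0 = 1] = 1/π_1 = 79/40

For an irreducible recurrent Markov chain with stationary distribution π, E[T_i | X_0 = i] = 1/π_i (Kac's formula). Here π_1 = (4/13)/(3/10 + 4/13) = (4/13)/(79/130) = 40/79, so E[T_1 | X_0 = 1] = 1/π_1 = (3/10 + 4/13)/(4/13) = (79/130)/(4/13) = 79/40.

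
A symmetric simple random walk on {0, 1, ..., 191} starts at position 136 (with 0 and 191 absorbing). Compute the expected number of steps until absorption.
E[τ | X_0 = 136] = 7480

Let v_k = E[τ | X_0 = k]. Boundary: v_0 = v_191 = 0. Recurrence: v_k = 1 + (v_{k-1} + v_{k+1})/2 for 1 ≤ k ≤ 190. The particular solution to v_k − (v_{k-1} + v_{k+1})/2 = 1 is v_k = −k^2. Adding homogeneous solution A + B k and matching boundaries gives v_k = k (191 − k). Substituting k = 136: v_136 = 136 · 55 = 7480.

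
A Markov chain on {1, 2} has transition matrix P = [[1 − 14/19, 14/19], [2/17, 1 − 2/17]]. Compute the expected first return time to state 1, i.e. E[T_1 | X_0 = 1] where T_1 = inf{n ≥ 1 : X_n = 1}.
E[T_1 | X_0 = 1] = 1/π_1 = 138/19

For an irreducible recurrent Markov chain with stationary distribution π, E[T_i | X_0 = i] = 1/π_i (Kac's formula). Here π_1 = (2/17)/(14/19 + 2/17) = (2/17)/(276/323) = 19/138, so E[T_1 | X_0 = 1] = 1/π_1 = (14/19 + 2/17)/(2/17) = (276/323)/(2/17) = 138/19.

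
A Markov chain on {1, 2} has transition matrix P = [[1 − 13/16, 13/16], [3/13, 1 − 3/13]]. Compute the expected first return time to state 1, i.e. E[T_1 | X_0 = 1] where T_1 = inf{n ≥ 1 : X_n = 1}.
E[T_1 | X_0 = 1] = 1/π_1 = 217/48

For an irreducible recurrent Markov chain with stationary distribution π, E[T_i | X_0 = i] = 1/π_i (Kac's formula). Here π_1 = (3/13)/(13/16 + 3/13) = (3/13)/(217/208) = 48/217, so E[T_1 | X_0 = 1] = 1/π_1 = (13/16 + 3/13)/(3/13) = (217/208)/(3/13) = 217/48.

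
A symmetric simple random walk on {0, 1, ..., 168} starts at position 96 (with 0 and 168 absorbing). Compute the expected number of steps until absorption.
E[τ | X_0 = 96] = 6912

Let v_k = E[τ | X_0 = k]. Boundary: v_0 = v_168 = 0. Recurrence: v_k = 1 + (v_{k-1} + v_{k+1})/2 for 1 ≤ k ≤ 167. The particular solution to v_k − (v_{k-1} + v_{k+1})/2 = 1 is v_k = −k^2. Adding homogeneous solution A + B k and matching boundaries gives v_k = k (168 − k). Substituting k = 96: v_96 = 96 · 72 = 6912.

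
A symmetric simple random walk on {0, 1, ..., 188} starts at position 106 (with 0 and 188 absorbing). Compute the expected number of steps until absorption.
E[τ | X_0 = 106] = 8692

Let v_k = E[τ | X_0 = k]. Boundary: v_0 = v_188 = 0. Recurrence: v_k = 1 + (v_{k-1} + v_{k+1})/2 for 1 ≤ k ≤ 187. The particular solution to v_k − (v_{k-1} + v_{k+1})/2 = 1 is v_k = −k^2. Adding homogeneous solution A + B k and matching boundaries gives v_k = k (188 − k). Substituting k = 106: v_106 = 106 · 82 = 8692.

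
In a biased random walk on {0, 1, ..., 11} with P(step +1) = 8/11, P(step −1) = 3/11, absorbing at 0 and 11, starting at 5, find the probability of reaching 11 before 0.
P(hit 11 before 0) = (1 − (3/8)^5) / (1 − (3/8)^11) = 1705246720/1717951489

Let u_k denote P(reach 11 before 0 | start at k). Boundary: u_0 = 0, u_11 = 1. Recurrence: u_k = 8/11·u_{k+1} + 3/11·u_{k-1} for 1 ≤ k ≤ 10. Try u_k = A + B·r^k with r = q/p = (3/11)/(8/11) = 3/8. Substitution satisfies the recurrence; boundary conditions give:
  u_k = (1 − r^k) / (1 − r^N) = (1 − (3/8)^5) / (1 − (3/8)^11) = 1705246720/1717951489.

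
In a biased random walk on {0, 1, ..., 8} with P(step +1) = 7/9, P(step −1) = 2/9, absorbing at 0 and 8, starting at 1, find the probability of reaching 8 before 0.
P(hit 8 before 0) = (1 − (2/7)^1) / (1 − (2/7)^8) = 823543/1152909

Let u_k denote P(reach 8 before 0 | start at k). Boundary: u_0 = 0, u_8 = 1. Recurrence: u_k = 7/9·u_{k+1} + 2/9·u_{k-1} for 1 ≤ k ≤ 7. Try u_k = A + B·r^k with r = q/p = (2/9)/(7/9) = 2/7. Substitution satisfies the recurrence; boundary conditions give:
  u_k = (1 − r^k) / (1 − r^N) = (1 − (2/7)^1) / (1 − (2/7)^8) = 823543/1152909.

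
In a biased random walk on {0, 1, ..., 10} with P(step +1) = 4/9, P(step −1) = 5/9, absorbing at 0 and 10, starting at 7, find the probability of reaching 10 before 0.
P(hit 10 before 0) = (1 − (5/4)^7) / (1 − (5/4)^10) = 3951424/8717049

Let u_k denote P(reach 10 before 0 | start at k). Boundary: u_0 = 0, u_10 = 1. Recurrence: u_k = 4/9·u_{k+1} + 5/9·u_{k-1} for 1 ≤ k ≤ 9. Try u_k = A + B·r^k with r = q/p = (5/9)/(4/9) = 5/4. Substitution satisfies the recurrence; boundary conditions give:
  u_k = (1 − r^k) / (1 − r^N) = (1 − (5/4)^7) / (1 − (5/4)^10) = 3951424/8717049.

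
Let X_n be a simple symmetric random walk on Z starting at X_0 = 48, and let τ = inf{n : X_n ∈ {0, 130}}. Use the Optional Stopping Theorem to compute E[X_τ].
E[X_τ] = 48

X_n is a martingale and τ is a bounded-mean stopping time (indeed τ is finite a.s. with bounded expectation since the walk is in a bounded region). By the OST, E[X_τ] = E[X_0] = 48. Equivalently: E[X_τ] = 130 · P(hit 130 first) + 0 · P(hit 0 first) = 130 · (48/130) = 48.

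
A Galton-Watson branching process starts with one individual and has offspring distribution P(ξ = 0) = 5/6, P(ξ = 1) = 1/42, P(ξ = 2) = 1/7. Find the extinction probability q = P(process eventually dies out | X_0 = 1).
q = 1

Mean offspring μ = 0·5/6 + 1·1/42 + 2·1/7 = 13/42 ≤ 1. For μ ≤ 1 with offspring not concentrated at 1, the Galton-Watson process goes extinct almost surely, so q = 1.
(Algebraic check: The pgf is f(s) = 5/6 + 1/42·s + 1/7·s². The extinction probability q is the smallest fixed point of f in [0, 1]. Setting s = f(s):
  1/7·s² + (1/42 − 1)·s + 5/6 = 0
  1/7·s² − (5/6 + 1/7)·s + 5/6 = 0
which factors as (s − 1)·(1/7·s − 5/6) = 0, giving roots s = 1 and s = (5/6)/(1/7) = 35/6. Since 35/6 ≥ 1, the smallest root in [0, 1] is s = 1.)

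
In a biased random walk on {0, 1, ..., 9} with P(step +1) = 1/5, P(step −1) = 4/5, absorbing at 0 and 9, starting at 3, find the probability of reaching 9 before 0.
P(hit 9 before 0) = (1 − (4)^3) / (1 − (4)^9) = 1/4161

Let u_k denote P(reach 9 before 0 | start at k). Boundary: u_0 = 0, u_9 = 1. Recurrence: u_k = 1/5·u_{k+1} + 4/5·u_{k-1} for 1 ≤ k ≤ 8. Try u_k = A + B·r^k with r = q/p = (4/5)/(1/5) = 4. Substitution satisfies the recurrence; boundary conditions give:
  u_k = (1 − r^k) / (1 − r^N) = (1 − (4)^3) / (1 − (4)^9) = 1/4161.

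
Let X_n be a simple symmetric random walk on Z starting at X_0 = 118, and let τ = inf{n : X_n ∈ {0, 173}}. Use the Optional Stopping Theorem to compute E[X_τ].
E[X_τ] = 118

X_n is a martingale and τ is a bounded-mean stopping time (indeed τ is finite a.s. with bounded expectation since the walk is in a bounded region). By the OST, E[X_τ] = E[X_0] = 118. Equivalently: E[X_τ] = 173 · P(hit 173 first) + 0 · P(hit 0 first) = 173 · (118/173) = 118.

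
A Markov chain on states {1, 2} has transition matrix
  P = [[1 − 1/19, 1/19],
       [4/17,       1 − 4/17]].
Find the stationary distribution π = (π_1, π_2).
π_1 = 76/93, π_2 = 17/93

Solve πP = π with π_1 + π_2 = 1. From πP = π: π_1 · (1 − 1/19) + π_2 · 4/17 = π_1 ⇒ π_2 · 4/17 = π_1 · 1/19 ⇒ π_2/π_1 = (1/19)/(4/17) = 17/76. Together with π_1 + π_2 = 1:
  π_1 = (4/17)/(1/19 + 4/17) = (4/17)/(93/323) = 76/93,
  π_2 = (1/19)/(1/19 + 4/17) = (1/19)/(93/323) = 17/93.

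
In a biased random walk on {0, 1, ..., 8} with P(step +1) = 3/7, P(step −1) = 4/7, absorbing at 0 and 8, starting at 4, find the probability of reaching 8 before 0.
P(hit 8 before 0) = (1 − (4/3)^4) / (1 − (4/3)^8) = 81/337

Let u_k denote P(reach 8 before 0 | start at k). Boundary: u_0 = 0, u_8 = 1. Recurrence: u_k = 3/7·u_{k+1} + 4/7·u_{k-1} for 1 ≤ k ≤ 7. Try u_k = A + B·r^k with r = q/p = (4/7)/(3/7) = 4/3. Substitution satisfies the recurrence; boundary conditions give:
  u_k = (1 − r^k) / (1 − r^N) = (1 − (4/3)^4) / (1 − (4/3)^8) = 81/337.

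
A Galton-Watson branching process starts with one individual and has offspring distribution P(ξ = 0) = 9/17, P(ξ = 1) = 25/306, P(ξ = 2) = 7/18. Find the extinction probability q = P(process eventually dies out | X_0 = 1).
q = 1

Mean offspring μ = 0·9/17 + 1·25/306 + 2·7/18 = 263/306 ≤ 1. For μ ≤ 1 with offspring not concentrated at 1, the Galton-Watson process goes extinct almost surely, so q = 1.
(Algebraic check: The pgf is f(s) = 9/17 + 25/306·s + 7/18·s². The extinction probability q is the smallest fixed point of f in [0, 1]. Setting s = f(s):
  7/18·s² + (25/306 − 1)·s + 9/17 = 0
  7/18·s² − (9/17 + 7/18)·s + 9/17 = 0
which factors as (s − 1)·(7/18·s − 9/17) = 0, giving roots s = 1 and s = (9/17)/(7/18) = 162/119. Since 162/119 ≥ 1, the smallest root in [0, 1] is s = 1.)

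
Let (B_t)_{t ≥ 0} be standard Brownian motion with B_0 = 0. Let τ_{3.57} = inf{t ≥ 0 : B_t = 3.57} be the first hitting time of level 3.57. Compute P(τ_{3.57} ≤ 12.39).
P(τ_{3.57} ≤ 12.39) = 2(1 − Φ(3.57/√12.39)) = 2(1 − Φ(1.0142)) ≈ 0.3105

By the reflection principle for standard BM, P(τ_b ≤ t) = 2 · P(B_t ≥ b). Since B_t ~ N(0, t), P(B_t ≥ 3.57) = 1 − Φ(3.57/√t) = 1 − Φ(3.57/√12.39) = 1 − Φ(1.0142) ≈ 0.15524. Doubling: P(τ_{3.57} ≤ 12.39) ≈ 2 · 0.15524 = 0.31048 ≈ 0.3105.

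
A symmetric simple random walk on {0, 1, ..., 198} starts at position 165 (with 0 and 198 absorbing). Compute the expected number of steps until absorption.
E[τ | X_0 = 165] = 5445

Let v_k = E[τ | X_0 = k]. Boundary: v_0 = v_198 = 0. Recurrence: v_k = 1 + (v_{k-1} + v_{k+1})/2 for 1 ≤ k ≤ 197. The particular solution to v_k − (v_{k-1} + v_{k+1})/2 = 1 is v_k = −k^2. Adding homogeneous solution A + B k and matching boundaries gives v_k = k (198 − k). Substituting k = 165: v_165 = 165 · 33 = 5445.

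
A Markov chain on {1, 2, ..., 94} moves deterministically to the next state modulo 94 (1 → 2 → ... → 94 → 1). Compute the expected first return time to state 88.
E[T_88 | X_0 = 88] = 94

The chain cycles deterministically, so starting at state 88 it returns in exactly 94 steps. Equivalently, the stationary distribution is uniform π_j = 1/94 for every state j, so by Kac's formula E[T_88] = 1/π_88 = 94.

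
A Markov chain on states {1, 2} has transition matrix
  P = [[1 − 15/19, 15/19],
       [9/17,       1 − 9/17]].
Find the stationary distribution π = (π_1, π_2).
π_1 = 57/142, π_2 = 85/142

Solve πP = π with π_1 + π_2 = 1. From πP = π: π_1 · (1 − 15/19) + π_2 · 9/17 = π_1 ⇒ π_2 · 9/17 = π_1 · 15/19 ⇒ π_2/π_1 = (15/19)/(9/17) = 85/57. Together with π_1 + π_2 = 1:
  π_1 = (9/17)/(15/19 + 9/17) = (9/17)/(426/323) = 57/142,
  π_2 = (15/19)/(15/19 + 9/17) = (15/19)/(426/323) = 85/142.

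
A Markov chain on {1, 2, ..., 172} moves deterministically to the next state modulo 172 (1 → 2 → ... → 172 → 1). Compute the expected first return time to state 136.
E[T_136 | X_0 = 136] = 172

The chain cycles deterministically, so starting at state 136 it returns in exactly 172 steps. Equivalently, the stationary distribution is uniform π_j = 1/172 for every state j, so by Kac's formula E[T_136] = 1/π_136 = 172.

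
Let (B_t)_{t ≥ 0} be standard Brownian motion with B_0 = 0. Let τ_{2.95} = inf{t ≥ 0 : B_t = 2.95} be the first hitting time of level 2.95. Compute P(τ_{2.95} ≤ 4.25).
P(τ_{2.95} ≤ 4.25) = 2(1 − Φ(2.95/√4.25)) = 2(1 − Φ(1.4310)) ≈ 0.1524

By the reflection principle for standard BM, P(τ_b ≤ t) = 2 · P(B_t ≥ b). Since B_t ~ N(0, t), P(B_t ≥ 2.95) = 1 − Φ(2.95/√t) = 1 − Φ(2.95/√4.25) = 1 − Φ(1.4310) ≈ 0.07622. Doubling: P(τ_{2.95} ≤ 4.25) ≈ 2 · 0.07622 = 0.15244 ≈ 0.1524.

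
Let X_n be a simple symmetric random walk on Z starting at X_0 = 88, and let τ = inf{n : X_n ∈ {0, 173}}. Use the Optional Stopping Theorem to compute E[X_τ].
E[X_τ] = 88

X_n is a martingale and τ is a bounded-mean stopping time (indeed τ is finite a.s. with bounded expectation since the walk is in a bounded region). By the OST, E[X_τ] = E[X_0] = 88. Equivalently: E[X_τ] = 173 · P(hit 173 first) + 0 · P(hit 0 first) = 173 · (88/173) = 88.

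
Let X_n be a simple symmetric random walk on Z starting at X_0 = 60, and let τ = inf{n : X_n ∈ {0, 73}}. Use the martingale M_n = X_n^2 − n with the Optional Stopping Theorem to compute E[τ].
E[τ] = 780

M_n = X_n^2 − n is a martingale (since E[X_{n+1}^2 | F_n] = X_n^2 + 1). By OST (τ has finite mean in a bounded region), E[M_τ] = E[M_0] = X_0^2 − 0 = 60^2 = 3600. Also E[M_τ] = E[X_τ^2] − E[τ]. The walk exits at 0 or 73, with P(hit 73 first) = 60/73, so E[X_τ^2] = 73^2 · 60/73 + 0 = 4380. Thus E[τ] = E[X_τ^2] − E[M_τ] = 4380 − 3600 = 780 = 60(73 − 60) = 780.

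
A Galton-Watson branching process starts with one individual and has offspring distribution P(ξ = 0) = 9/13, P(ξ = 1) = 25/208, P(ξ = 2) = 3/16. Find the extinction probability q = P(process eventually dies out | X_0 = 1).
q = 1

Mean offspring μ = 0·9/13 + 1·25/208 + 2·3/16 = 103/208 ≤ 1. For μ ≤ 1 with offspring not concentrated at 1, the Galton-Watson process goes extinct almost surely, so q = 1.
(Algebraic check: The pgf is f(s) = 9/13 + 25/208·s + 3/16·s². The extinction probability q is the smallest fixed point of f in [0, 1]. Setting s = f(s):
  3/16·s² + (25/208 − 1)·s + 9/13 = 0
  3/16·s² − (9/13 + 3/16)·s + 9/13 = 0
which factors as (s − 1)·(3/16·s − 9/13) = 0, giving roots s = 1 and s = (9/13)/(3/16) = 48/13. Since 48/13 ≥ 1, the smallest root in [0, 1] is s = 1.)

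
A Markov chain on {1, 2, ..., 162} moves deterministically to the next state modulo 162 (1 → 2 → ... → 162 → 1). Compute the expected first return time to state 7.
E[T_7 | X_0 = 7] = 162

The chain cycles deterministically, so starting at state 7 it returns in exactly 162 steps. Equivalently, the stationary distribution is uniform π_j = 1/162 for every state j, so by Kac's formula E[T_7] = 1/π_7 = 162.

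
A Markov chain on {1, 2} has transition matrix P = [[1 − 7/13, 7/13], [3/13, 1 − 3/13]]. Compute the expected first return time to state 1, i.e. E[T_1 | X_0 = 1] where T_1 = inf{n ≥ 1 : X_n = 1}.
E[T_1 | X_0 = 1] = 1/π_1 = 10/3

For an irreducible recurrent Markov chain with stationary distribution π, E[T_i | X_0 = i] = 1/π_i (Kac's formula). Here π_1 = (3/13)/(7/13 + 3/13) = (3/13)/(10/13) = 3/10, so E[T_1 | X_0 = 1] = 1/π_1 = (7/13 + 3/13)/(3/13) = (10/13)/(3/13) = 10/3.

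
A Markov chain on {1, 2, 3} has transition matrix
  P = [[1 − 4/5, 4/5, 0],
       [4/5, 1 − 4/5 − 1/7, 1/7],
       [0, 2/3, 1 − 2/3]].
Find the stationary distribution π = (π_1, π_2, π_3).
π = (14/31, 14/31, 3/31)

This is a birth-death chain on three states, which satisfies detailed balance: π_1 · P_{12} = π_2 · P_{21} and π_2 · P_{23} = π_3 · P_{32}.
From π_1 · 4/5 = π_2 · 4/5: π_2/π_1 = (4/5)/(4/5) = 1.
From π_2 · 1/7 = π_3 · 2/3: π_3/π_2 = (1/7)/(2/3) = 3/14.
Take π_1 proportional to 1; then unnormalized π = (1, 1, 3/14). Normalize by dividing by the sum 31/14:
  π = (14/31, 14/31, 3/31).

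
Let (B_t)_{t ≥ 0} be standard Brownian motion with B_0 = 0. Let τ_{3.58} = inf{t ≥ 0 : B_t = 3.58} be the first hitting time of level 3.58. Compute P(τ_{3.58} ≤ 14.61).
P(τ_{3.58} ≤ 14.61) = 2(1 − Φ(3.58/√14.61)) = 2(1 − Φ(0.9366)) ≈ 0.3490

By the reflection principle for standard BM, P(τ_b ≤ t) = 2 · P(B_t ≥ b). Since B_t ~ N(0, t), P(B_t ≥ 3.58) = 1 − Φ(3.58/√t) = 1 − Φ(3.58/√14.61) = 1 − Φ(0.9366) ≈ 0.17448. Doubling: P(τ_{3.58} ≤ 14.61) ≈ 2 · 0.17448 = 0.34896 ≈ 0.3490.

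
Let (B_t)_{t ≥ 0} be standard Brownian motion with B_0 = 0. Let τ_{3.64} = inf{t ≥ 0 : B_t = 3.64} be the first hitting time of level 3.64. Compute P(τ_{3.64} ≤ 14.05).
P(τ_{3.64} ≤ 14.05) = 2(1 − Φ(3.64/√14.05)) = 2(1 − Φ(0.9711)) ≈ 0.3315

By the reflection principle for standard BM, P(τ_b ≤ t) = 2 · P(B_t ≥ b). Since B_t ~ N(0, t), P(B_t ≥ 3.64) = 1 − Φ(3.64/√t) = 1 − Φ(3.64/√14.05) = 1 − Φ(0.9711) ≈ 0.16575. Doubling: P(τ_{3.64} ≤ 14.05) ≈ 2 · 0.16575 = 0.33150 ≈ 0.3315.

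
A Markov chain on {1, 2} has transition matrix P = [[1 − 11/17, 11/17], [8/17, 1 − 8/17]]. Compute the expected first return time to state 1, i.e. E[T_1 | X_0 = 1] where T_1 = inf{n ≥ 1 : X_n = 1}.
E[T_1 | X_0 = 1] = 1/π_1 = 19/8

For an irreducible recurrent Markov chain with stationary distribution π, E[T_i | X_0 = i] = 1/π_i (Kac's formula). Here π_1 = (8/17)/(11/17 + 8/17) = (8/17)/(19/17) = 8/19, so E[T_1 | X_0 = 1] = 1/π_1 = (11/17 + 8/17)/(8/17) = (19/17)/(8/17) = 19/8.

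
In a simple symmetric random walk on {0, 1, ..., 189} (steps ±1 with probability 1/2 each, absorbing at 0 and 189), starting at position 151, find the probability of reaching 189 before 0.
P(hit 189 before 0) = 151/189

Let u_k = P(hit 189 before 0 | start at k). Then u_0 = 0, u_189 = 1, and u_k = u_{k-1}/2 + u_{k+1}/2 for 1 ≤ k ≤ 188. This harmonic recurrence is solved by u_k = k/189, giving u_151 = 151/189.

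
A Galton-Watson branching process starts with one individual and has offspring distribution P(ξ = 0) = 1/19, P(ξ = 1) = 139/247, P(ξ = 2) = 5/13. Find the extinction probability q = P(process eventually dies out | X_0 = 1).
q = 13/95

The pgf is f(s) = 1/19 + 139/247·s + 5/13·s². The extinction probability q is the smallest fixed point of f in [0, 1]. Setting s = f(s):
  5/13·s² + (139/247 − 1)·s + 1/19 = 0
  5/13·s² − (1/19 + 5/13)·s + 1/19 = 0
which factors as (s − 1)·(5/13·s − 1/19) = 0, giving roots s = 1 and s = (1/19)/(5/13) = 13/95.
Mean offspring μ = 139/247 + 2·5/13 = 329/247 > 1 (supercritical), so q < 1. The extinction probability is the smaller root: q = (1/19)/(5/13) = 13/95.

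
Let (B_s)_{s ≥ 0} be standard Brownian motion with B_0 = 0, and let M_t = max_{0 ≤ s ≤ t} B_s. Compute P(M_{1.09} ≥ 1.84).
P(M_{1.09} ≥ 1.84) = 2·P(B_{1.09} ≥ 1.84) = 2(1 − Φ(1.84/√1.09)) ≈ 0.0780

By the reflection principle for Brownian motion, P(M_t ≥ a) = 2 · P(B_t ≥ a) for a ≥ 0. Since B_t ~ N(0, t), P(B_t ≥ 1.84) = 1 − Φ(1.84/√t) = 1 − Φ(1.84/√1.09) = 1 − Φ(1.7624). So
  P(M_{1.09} ≥ 1.84) = 2(1 − Φ(1.7624)) ≈ 0.0780.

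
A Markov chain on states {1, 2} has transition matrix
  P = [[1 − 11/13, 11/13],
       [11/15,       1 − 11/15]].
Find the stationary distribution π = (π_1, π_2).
π_1 = 13/28, π_2 = 15/28

Solve πP = π with π_1 + π_2 = 1. From πP = π: π_1 · (1 − 11/13) + π_2 · 11/15 = π_1 ⇒ π_2 · 11/15 = π_1 · 11/13 ⇒ π_2/π_1 = (11/13)/(11/15) = 15/13. Together with π_1 + π_2 = 1:
  π_1 = (11/15)/(11/13 + 11/15) = (11/15)/(308/195) = 13/28,
  π_2 = (11/13)/(11/13 + 11/15) = (11/13)/(308/195) = 15/28.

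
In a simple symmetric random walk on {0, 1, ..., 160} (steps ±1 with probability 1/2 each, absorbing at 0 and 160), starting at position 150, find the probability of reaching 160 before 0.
P(hit 160 before 0) = 150/160 = 15/16

Let u_k = P(hit 160 before 0 | start at k). Then u_0 = 0, u_160 = 1, and u_k = u_{k-1}/2 + u_{k+1}/2 for 1 ≤ k ≤ 159. This harmonic recurrence is solved by u_k = k/160, giving u_150 = 150/160 = 15/16.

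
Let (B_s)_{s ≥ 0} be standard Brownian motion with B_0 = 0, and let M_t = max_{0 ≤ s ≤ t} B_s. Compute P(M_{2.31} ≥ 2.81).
P(M_{2.31} ≥ 2.81) = 2·P(B_{2.31} ≥ 2.81) = 2(1 − Φ(2.81/√2.31)) ≈ 0.0645

By the reflection principle for Brownian motion, P(M_t ≥ a) = 2 · P(B_t ≥ a) for a ≥ 0. Since B_t ~ N(0, t), P(B_t ≥ 2.81) = 1 − Φ(2.81/√t) = 1 − Φ(2.81/√2.31) = 1 − Φ(1.8488). So
  P(M_{2.31} ≥ 2.81) = 2(1 − Φ(1.8488)) ≈ 0.0645.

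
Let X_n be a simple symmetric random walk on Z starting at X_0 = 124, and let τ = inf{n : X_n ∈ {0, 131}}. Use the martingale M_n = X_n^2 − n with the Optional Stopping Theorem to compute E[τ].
E[τ] = 868

M_n = X_n^2 − n is a martingale (since E[X_{n+1}^2 | F_n] = X_n^2 + 1). By OST (τ has finite mean in a bounded region), E[M_τ] = E[M_0] = X_0^2 − 0 = 124^2 = 15376. Also E[M_τ] = E[X_τ^2] − E[τ]. The walk exits at 0 or 131, with P(hit 131 first) = 124/131, so E[X_τ^2] = 131^2 · 124/131 + 0 = 16244. Thus E[τ] = E[X_τ^2] − E[M_τ] = 16244 − 15376 = 868 = 124(131 − 124) = 868.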